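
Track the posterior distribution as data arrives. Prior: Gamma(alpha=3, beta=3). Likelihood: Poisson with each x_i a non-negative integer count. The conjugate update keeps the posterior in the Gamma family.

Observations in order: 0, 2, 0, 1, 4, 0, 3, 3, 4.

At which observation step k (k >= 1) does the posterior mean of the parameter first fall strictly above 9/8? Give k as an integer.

obs 1: x=0 → posterior Gamma(3, 4)
obs 2: x=2 → posterior Gamma(5, 5)
obs 3: x=0 → posterior Gamma(5, 6)
obs 4: x=1 → posterior Gamma(6, 7)
obs 5: x=4 → posterior Gamma(10, 8)
obs 6: x=0 → posterior Gamma(10, 9)
obs 7: x=3 → posterior Gamma(13, 10)
obs 8: x=3 → posterior Gamma(16, 11)
obs 9: x=4 → posterior Gamma(20, 12)

k = 5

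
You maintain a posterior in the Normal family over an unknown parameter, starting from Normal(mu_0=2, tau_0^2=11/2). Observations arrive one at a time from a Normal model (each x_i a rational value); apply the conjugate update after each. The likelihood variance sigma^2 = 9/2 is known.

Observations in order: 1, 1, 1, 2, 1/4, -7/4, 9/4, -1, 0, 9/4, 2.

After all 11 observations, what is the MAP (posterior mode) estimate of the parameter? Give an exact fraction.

obs 1: x=1 → posterior Normal(29/20, 99/40)
obs 2: x=1 → posterior Normal(40/31, 99/62)
obs 3: x=1 → posterior Normal(17/14, 33/28)
obs 4: x=2 → posterior Normal(73/53, 99/106)
obs 5: x=1/4 → posterior Normal(303/256, 99/128)
obs 6: x=-7/4 → posterior Normal(113/150, 33/50)
obs 7: x=9/4 → posterior Normal(325/344, 99/172)
obs 8: x=-1 → posterior Normal(281/388, 99/194)
obs 9: x=0 → posterior Normal(281/432, 11/24)
obs 10: x=9/4 → posterior Normal(95/119, 99/238)
obs 11: x=2 → posterior Normal(9/10, 99/260)

9/10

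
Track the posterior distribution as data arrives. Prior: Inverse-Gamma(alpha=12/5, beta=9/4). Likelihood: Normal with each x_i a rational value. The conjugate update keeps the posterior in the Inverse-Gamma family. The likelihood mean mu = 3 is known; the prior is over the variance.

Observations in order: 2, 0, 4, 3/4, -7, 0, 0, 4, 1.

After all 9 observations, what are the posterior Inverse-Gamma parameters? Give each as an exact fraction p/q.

alpha=69/10, beta=2297/32

obs 1: x=2 → posterior Inverse-Gamma(29/10, 11/4)
obs 2: x=0 → posterior Inverse-Gamma(17/5, 29/4)
obs 3: x=4 → posterior Inverse-Gamma(39/10, 31/4)
obs 4: x=3/4 → posterior Inverse-Gamma(22/5, 329/32)
obs 5: x=-7 → posterior Inverse-Gamma(49/10, 1929/32)
obs 6: x=0 → posterior Inverse-Gamma(27/5, 2073/32)
obs 7: x=0 → posterior Inverse-Gamma(59/10, 2217/32)
obs 8: x=4 → posterior Inverse-Gamma(32/5, 2233/32)
obs 9: x=1 → posterior Inverse-Gamma(69/10, 2297/32)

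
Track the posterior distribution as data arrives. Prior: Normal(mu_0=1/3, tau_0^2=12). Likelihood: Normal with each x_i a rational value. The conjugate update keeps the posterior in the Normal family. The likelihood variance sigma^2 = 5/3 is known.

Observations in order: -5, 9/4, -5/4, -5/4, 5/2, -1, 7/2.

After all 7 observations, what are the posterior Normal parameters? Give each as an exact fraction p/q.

obs 1: x=-5 → posterior Normal(-535/123, 60/41)
obs 2: x=9/4 → posterior Normal(-292/231, 60/77)
obs 3: x=-5/4 → posterior Normal(-427/339, 60/113)
obs 4: x=-5/4 → posterior Normal(-562/447, 60/149)
obs 5: x=5/2 → posterior Normal(-292/555, 12/37)
obs 6: x=-1 → posterior Normal(-400/663, 60/221)
obs 7: x=7/2 → posterior Normal(-22/771, 60/257)

mu_0=-22/771, tau_0^2=60/257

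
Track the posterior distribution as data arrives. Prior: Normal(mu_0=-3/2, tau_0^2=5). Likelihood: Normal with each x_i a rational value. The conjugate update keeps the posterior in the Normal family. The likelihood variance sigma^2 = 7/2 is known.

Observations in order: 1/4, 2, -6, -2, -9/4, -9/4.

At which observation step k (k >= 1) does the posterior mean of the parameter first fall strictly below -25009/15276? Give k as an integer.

k = 6

obs 1: x=1/4 → posterior Normal(-8/17, 35/17)
obs 2: x=2 → posterior Normal(4/9, 35/27)
obs 3: x=-6 → posterior Normal(-48/37, 35/37)
obs 4: x=-2 → posterior Normal(-68/47, 35/47)
obs 5: x=-9/4 → posterior Normal(-181/114, 35/57)
obs 6: x=-9/4 → posterior Normal(-113/67, 35/67)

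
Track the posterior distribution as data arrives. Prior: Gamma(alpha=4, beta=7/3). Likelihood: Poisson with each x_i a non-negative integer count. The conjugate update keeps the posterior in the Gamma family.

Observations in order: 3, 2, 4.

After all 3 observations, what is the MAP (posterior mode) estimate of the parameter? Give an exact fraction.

obs 1: x=3 → posterior Gamma(7, 10/3)
obs 2: x=2 → posterior Gamma(9, 13/3)
obs 3: x=4 → posterior Gamma(13, 16/3)

9/4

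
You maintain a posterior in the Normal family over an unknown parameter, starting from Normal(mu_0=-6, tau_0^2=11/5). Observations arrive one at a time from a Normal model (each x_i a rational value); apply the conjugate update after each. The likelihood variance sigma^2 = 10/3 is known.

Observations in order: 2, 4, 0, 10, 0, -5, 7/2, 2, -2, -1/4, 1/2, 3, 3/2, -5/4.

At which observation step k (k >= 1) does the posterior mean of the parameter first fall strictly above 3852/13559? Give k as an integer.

obs 1: x=2 → posterior Normal(-234/83, 110/83)
obs 2: x=4 → posterior Normal(-51/58, 55/58)
obs 3: x=0 → posterior Normal(-102/149, 110/149)
obs 4: x=10 → posterior Normal(114/91, 55/91)
obs 5: x=0 → posterior Normal(228/215, 22/43)
obs 6: x=-5 → posterior Normal(63/248, 55/124)
obs 7: x=7/2 → posterior Normal(357/562, 110/281)
obs 8: x=2 → posterior Normal(489/628, 55/157)
obs 9: x=-2 → posterior Normal(357/694, 110/347)
obs 10: x=-1/4 → posterior Normal(681/1520, 11/38)
obs 11: x=1/2 → posterior Normal(747/1652, 110/413)
obs 12: x=3 → posterior Normal(1143/1784, 55/223)
obs 13: x=3/2 → posterior Normal(1341/1916, 110/479)
obs 14: x=-5/4 → posterior Normal(147/256, 55/256)

k = 4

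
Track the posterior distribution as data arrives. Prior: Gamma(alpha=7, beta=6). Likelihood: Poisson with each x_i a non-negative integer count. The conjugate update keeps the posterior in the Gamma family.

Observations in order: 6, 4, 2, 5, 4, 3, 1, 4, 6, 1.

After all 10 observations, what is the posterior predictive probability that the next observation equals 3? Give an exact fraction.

obs 1: x=6 → posterior Gamma(13, 7)
obs 2: x=4 → posterior Gamma(17, 8)
obs 3: x=2 → posterior Gamma(19, 9)
obs 4: x=5 → posterior Gamma(24, 10)
obs 5: x=4 → posterior Gamma(28, 11)
obs 6: x=3 → posterior Gamma(31, 12)
obs 7: x=1 → posterior Gamma(32, 13)
obs 8: x=4 → posterior Gamma(36, 14)
obs 9: x=6 → posterior Gamma(42, 15)
obs 10: x=1 → posterior Gamma(43, 16)

84945748925339698828534938731495653576366828686661386240/398703807810572411498315063055075847178723756123452198369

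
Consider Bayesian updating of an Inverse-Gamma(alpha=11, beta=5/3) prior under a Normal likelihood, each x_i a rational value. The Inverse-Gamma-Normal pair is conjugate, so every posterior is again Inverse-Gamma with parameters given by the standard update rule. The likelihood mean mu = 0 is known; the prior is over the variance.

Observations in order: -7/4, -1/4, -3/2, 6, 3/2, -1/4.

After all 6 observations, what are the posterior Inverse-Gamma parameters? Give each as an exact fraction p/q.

alpha=14, beta=2257/96

obs 1: x=-7/4 → posterior Inverse-Gamma(23/2, 307/96)
obs 2: x=-1/4 → posterior Inverse-Gamma(12, 155/48)
obs 3: x=-3/2 → posterior Inverse-Gamma(25/2, 209/48)
obs 4: x=6 → posterior Inverse-Gamma(13, 1073/48)
obs 5: x=3/2 → posterior Inverse-Gamma(27/2, 1127/48)
obs 6: x=-1/4 → posterior Inverse-Gamma(14, 2257/96)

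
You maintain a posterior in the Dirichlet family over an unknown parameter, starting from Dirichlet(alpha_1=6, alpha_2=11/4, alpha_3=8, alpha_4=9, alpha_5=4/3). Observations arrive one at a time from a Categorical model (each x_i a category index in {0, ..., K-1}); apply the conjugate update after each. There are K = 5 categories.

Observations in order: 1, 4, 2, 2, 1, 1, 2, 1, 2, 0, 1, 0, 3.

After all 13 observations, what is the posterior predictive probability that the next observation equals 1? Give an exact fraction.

93/481

obs 1: x=1 → posterior Dirichlet(6, 15/4, 8, 9, 4/3)
obs 2: x=4 → posterior Dirichlet(6, 15/4, 8, 9, 7/3)
obs 3: x=2 → posterior Dirichlet(6, 15/4, 9, 9, 7/3)
obs 4: x=2 → posterior Dirichlet(6, 15/4, 10, 9, 7/3)
obs 5: x=1 → posterior Dirichlet(6, 19/4, 10, 9, 7/3)
obs 6: x=1 → posterior Dirichlet(6, 23/4, 10, 9, 7/3)
obs 7: x=2 → posterior Dirichlet(6, 23/4, 11, 9, 7/3)
obs 8: x=1 → posterior Dirichlet(6, 27/4, 11, 9, 7/3)
obs 9: x=2 → posterior Dirichlet(6, 27/4, 12, 9, 7/3)
obs 10: x=0 → posterior Dirichlet(7, 27/4, 12, 9, 7/3)
obs 11: x=1 → posterior Dirichlet(7, 31/4, 12, 9, 7/3)
obs 12: x=0 → posterior Dirichlet(8, 31/4, 12, 9, 7/3)
obs 13: x=3 → posterior Dirichlet(8, 31/4, 12, 10, 7/3)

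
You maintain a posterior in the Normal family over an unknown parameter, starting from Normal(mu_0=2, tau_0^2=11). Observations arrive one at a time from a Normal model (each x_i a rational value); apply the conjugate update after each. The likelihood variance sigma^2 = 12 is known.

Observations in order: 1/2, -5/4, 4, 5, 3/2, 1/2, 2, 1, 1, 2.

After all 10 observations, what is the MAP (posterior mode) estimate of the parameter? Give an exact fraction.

811/488

obs 1: x=1/2 → posterior Normal(59/46, 132/23)
obs 2: x=-5/4 → posterior Normal(63/136, 66/17)
obs 3: x=4 → posterior Normal(239/180, 44/15)
obs 4: x=5 → posterior Normal(459/224, 33/14)
obs 5: x=3/2 → posterior Normal(525/268, 132/67)
obs 6: x=1/2 → posterior Normal(547/312, 22/13)
obs 7: x=2 → posterior Normal(635/356, 132/89)
obs 8: x=1 → posterior Normal(679/400, 33/25)
obs 9: x=1 → posterior Normal(241/148, 44/37)
obs 10: x=2 → posterior Normal(811/488, 66/61)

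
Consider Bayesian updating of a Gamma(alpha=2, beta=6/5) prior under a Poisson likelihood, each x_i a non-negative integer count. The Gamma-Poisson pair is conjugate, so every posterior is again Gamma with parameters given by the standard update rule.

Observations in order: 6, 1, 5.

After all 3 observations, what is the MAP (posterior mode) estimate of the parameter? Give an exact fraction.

obs 1: x=6 → posterior Gamma(8, 11/5)
obs 2: x=1 → posterior Gamma(9, 16/5)
obs 3: x=5 → posterior Gamma(14, 21/5)

65/21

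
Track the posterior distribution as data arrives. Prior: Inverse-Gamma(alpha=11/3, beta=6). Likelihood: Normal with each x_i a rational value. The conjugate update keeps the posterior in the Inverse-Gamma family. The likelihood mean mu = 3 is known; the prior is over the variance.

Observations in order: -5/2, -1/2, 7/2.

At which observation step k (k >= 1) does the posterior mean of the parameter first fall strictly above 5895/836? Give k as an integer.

obs 1: x=-5/2 → posterior Inverse-Gamma(25/6, 169/8)
obs 2: x=-1/2 → posterior Inverse-Gamma(14/3, 109/4)
obs 3: x=7/2 → posterior Inverse-Gamma(31/6, 219/8)

k = 2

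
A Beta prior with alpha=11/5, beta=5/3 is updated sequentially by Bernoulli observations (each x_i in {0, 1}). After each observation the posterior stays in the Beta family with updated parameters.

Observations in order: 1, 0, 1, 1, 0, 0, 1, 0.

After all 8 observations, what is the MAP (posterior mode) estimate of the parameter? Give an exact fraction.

39/74

obs 1: x=1 → posterior Beta(16/5, 5/3)
obs 2: x=0 → posterior Beta(16/5, 8/3)
obs 3: x=1 → posterior Beta(21/5, 8/3)
obs 4: x=1 → posterior Beta(26/5, 8/3)
obs 5: x=0 → posterior Beta(26/5, 11/3)
obs 6: x=0 → posterior Beta(26/5, 14/3)
obs 7: x=1 → posterior Beta(31/5, 14/3)
obs 8: x=0 → posterior Beta(31/5, 17/3)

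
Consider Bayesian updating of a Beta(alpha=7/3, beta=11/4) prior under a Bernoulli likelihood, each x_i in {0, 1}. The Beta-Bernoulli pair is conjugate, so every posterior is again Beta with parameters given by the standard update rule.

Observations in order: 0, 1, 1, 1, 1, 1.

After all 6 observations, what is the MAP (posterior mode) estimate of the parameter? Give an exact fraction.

obs 1: x=0 → posterior Beta(7/3, 15/4)
obs 2: x=1 → posterior Beta(10/3, 15/4)
obs 3: x=1 → posterior Beta(13/3, 15/4)
obs 4: x=1 → posterior Beta(16/3, 15/4)
obs 5: x=1 → posterior Beta(19/3, 15/4)
obs 6: x=1 → posterior Beta(22/3, 15/4)

76/109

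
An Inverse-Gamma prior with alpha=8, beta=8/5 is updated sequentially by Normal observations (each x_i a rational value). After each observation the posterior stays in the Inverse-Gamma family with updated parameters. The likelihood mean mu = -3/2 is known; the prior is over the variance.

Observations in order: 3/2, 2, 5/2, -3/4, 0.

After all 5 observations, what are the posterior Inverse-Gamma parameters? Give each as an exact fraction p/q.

obs 1: x=3/2 → posterior Inverse-Gamma(17/2, 61/10)
obs 2: x=2 → posterior Inverse-Gamma(9, 489/40)
obs 3: x=5/2 → posterior Inverse-Gamma(19/2, 809/40)
obs 4: x=-3/4 → posterior Inverse-Gamma(10, 3281/160)
obs 5: x=0 → posterior Inverse-Gamma(21/2, 3461/160)

alpha=21/2, beta=3461/160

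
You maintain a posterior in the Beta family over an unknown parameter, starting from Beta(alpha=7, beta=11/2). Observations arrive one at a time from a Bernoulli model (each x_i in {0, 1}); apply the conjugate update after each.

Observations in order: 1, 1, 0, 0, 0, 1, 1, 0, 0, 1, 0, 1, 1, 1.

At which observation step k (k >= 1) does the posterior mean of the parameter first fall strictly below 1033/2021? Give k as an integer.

k = 11

obs 1: x=1 → posterior Beta(8, 11/2)
obs 2: x=1 → posterior Beta(9, 11/2)
obs 3: x=0 → posterior Beta(9, 13/2)
obs 4: x=0 → posterior Beta(9, 15/2)
obs 5: x=0 → posterior Beta(9, 17/2)
obs 6: x=1 → posterior Beta(10, 17/2)
obs 7: x=1 → posterior Beta(11, 17/2)
obs 8: x=0 → posterior Beta(11, 19/2)
obs 9: x=0 → posterior Beta(11, 21/2)
obs 10: x=1 → posterior Beta(12, 21/2)
obs 11: x=0 → posterior Beta(12, 23/2)
obs 12: x=1 → posterior Beta(13, 23/2)
obs 13: x=1 → posterior Beta(14, 23/2)
obs 14: x=1 → posterior Beta(15, 23/2)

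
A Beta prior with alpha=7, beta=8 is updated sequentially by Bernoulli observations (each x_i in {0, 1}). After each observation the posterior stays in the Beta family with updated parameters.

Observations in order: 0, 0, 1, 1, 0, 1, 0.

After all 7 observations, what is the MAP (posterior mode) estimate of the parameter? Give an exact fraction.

9/20

obs 1: x=0 → posterior Beta(7, 9)
obs 2: x=0 → posterior Beta(7, 10)
obs 3: x=1 → posterior Beta(8, 10)
obs 4: x=1 → posterior Beta(9, 10)
obs 5: x=0 → posterior Beta(9, 11)
obs 6: x=1 → posterior Beta(10, 11)
obs 7: x=0 → posterior Beta(10, 12)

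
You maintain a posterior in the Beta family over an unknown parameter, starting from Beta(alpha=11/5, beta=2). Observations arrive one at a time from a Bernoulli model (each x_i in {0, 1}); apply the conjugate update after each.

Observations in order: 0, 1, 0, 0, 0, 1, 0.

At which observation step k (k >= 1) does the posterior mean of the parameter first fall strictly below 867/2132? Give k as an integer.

obs 1: x=0 → posterior Beta(11/5, 3)
obs 2: x=1 → posterior Beta(16/5, 3)
obs 3: x=0 → posterior Beta(16/5, 4)
obs 4: x=0 → posterior Beta(16/5, 5)
obs 5: x=0 → posterior Beta(16/5, 6)
obs 6: x=1 → posterior Beta(21/5, 6)
obs 7: x=0 → posterior Beta(21/5, 7)

k = 4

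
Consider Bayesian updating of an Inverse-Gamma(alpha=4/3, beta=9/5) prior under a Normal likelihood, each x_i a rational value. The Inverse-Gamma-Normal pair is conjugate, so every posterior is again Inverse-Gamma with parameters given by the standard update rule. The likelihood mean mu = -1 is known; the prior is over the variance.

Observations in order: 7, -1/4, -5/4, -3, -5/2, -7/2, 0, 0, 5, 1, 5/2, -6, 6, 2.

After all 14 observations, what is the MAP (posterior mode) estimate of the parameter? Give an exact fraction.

obs 1: x=7 → posterior Inverse-Gamma(11/6, 169/5)
obs 2: x=-1/4 → posterior Inverse-Gamma(7/3, 5453/160)
obs 3: x=-5/4 → posterior Inverse-Gamma(17/6, 2729/80)
obs 4: x=-3 → posterior Inverse-Gamma(10/3, 2889/80)
obs 5: x=-5/2 → posterior Inverse-Gamma(23/6, 2979/80)
obs 6: x=-7/2 → posterior Inverse-Gamma(13/3, 3229/80)
obs 7: x=0 → posterior Inverse-Gamma(29/6, 3269/80)
obs 8: x=0 → posterior Inverse-Gamma(16/3, 3309/80)
obs 9: x=5 → posterior Inverse-Gamma(35/6, 4749/80)
obs 10: x=1 → posterior Inverse-Gamma(19/3, 4909/80)
obs 11: x=5/2 → posterior Inverse-Gamma(41/6, 5399/80)
obs 12: x=-6 → posterior Inverse-Gamma(22/3, 6399/80)
obs 13: x=6 → posterior Inverse-Gamma(47/6, 8359/80)
obs 14: x=2 → posterior Inverse-Gamma(25/3, 8719/80)

26157/2240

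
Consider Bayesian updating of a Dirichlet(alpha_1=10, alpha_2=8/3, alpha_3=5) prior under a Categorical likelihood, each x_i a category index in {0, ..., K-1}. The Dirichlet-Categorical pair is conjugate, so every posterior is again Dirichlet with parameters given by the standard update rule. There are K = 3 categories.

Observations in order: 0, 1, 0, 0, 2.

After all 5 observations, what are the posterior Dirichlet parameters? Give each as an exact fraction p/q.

alpha_1=13, alpha_2=11/3, alpha_3=6

obs 1: x=0 → posterior Dirichlet(11, 8/3, 5)
obs 2: x=1 → posterior Dirichlet(11, 11/3, 5)
obs 3: x=0 → posterior Dirichlet(12, 11/3, 5)
obs 4: x=0 → posterior Dirichlet(13, 11/3, 5)
obs 5: x=2 → posterior Dirichlet(13, 11/3, 6)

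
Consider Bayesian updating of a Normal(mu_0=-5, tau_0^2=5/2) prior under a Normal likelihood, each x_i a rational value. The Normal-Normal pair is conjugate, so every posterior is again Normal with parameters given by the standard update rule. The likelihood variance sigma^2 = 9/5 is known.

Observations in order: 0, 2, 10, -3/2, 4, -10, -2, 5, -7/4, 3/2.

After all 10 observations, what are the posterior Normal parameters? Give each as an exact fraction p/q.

obs 1: x=0 → posterior Normal(-90/43, 45/43)
obs 2: x=2 → posterior Normal(-10/17, 45/68)
obs 3: x=10 → posterior Normal(70/31, 15/31)
obs 4: x=-3/2 → posterior Normal(345/236, 45/118)
obs 5: x=4 → posterior Normal(545/286, 45/143)
obs 6: x=-10 → posterior Normal(15/112, 15/56)
obs 7: x=-2 → posterior Normal(-55/386, 45/193)
obs 8: x=5 → posterior Normal(195/436, 45/218)
obs 9: x=-7/4 → posterior Normal(215/972, 5/27)
obs 10: x=3/2 → posterior Normal(365/1072, 45/268)

mu_0=365/1072, tau_0^2=45/268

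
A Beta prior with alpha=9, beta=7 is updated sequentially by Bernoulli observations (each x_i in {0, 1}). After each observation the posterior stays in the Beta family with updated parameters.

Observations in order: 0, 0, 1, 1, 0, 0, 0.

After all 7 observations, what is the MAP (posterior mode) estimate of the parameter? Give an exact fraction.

obs 1: x=0 → posterior Beta(9, 8)
obs 2: x=0 → posterior Beta(9, 9)
obs 3: x=1 → posterior Beta(10, 9)
obs 4: x=1 → posterior Beta(11, 9)
obs 5: x=0 → posterior Beta(11, 10)
obs 6: x=0 → posterior Beta(11, 11)
obs 7: x=0 → posterior Beta(11, 12)

10/21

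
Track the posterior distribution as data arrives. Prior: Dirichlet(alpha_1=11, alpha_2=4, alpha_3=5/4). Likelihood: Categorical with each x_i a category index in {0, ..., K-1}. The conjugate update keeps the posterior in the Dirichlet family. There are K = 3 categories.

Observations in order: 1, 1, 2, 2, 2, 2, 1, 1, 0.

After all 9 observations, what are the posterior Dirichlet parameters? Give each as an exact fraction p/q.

alpha_1=12, alpha_2=8, alpha_3=21/4

obs 1: x=1 → posterior Dirichlet(11, 5, 5/4)
obs 2: x=1 → posterior Dirichlet(11, 6, 5/4)
obs 3: x=2 → posterior Dirichlet(11, 6, 9/4)
obs 4: x=2 → posterior Dirichlet(11, 6, 13/4)
obs 5: x=2 → posterior Dirichlet(11, 6, 17/4)
obs 6: x=2 → posterior Dirichlet(11, 6, 21/4)
obs 7: x=1 → posterior Dirichlet(11, 7, 21/4)
obs 8: x=1 → posterior Dirichlet(11, 8, 21/4)
obs 9: x=0 → posterior Dirichlet(12, 8, 21/4)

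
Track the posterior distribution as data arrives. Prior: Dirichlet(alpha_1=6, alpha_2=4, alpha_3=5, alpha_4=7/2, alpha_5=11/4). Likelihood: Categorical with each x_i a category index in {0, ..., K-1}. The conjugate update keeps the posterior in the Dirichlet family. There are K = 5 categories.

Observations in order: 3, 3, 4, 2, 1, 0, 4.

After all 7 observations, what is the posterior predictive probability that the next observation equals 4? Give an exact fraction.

19/113

obs 1: x=3 → posterior Dirichlet(6, 4, 5, 9/2, 11/4)
obs 2: x=3 → posterior Dirichlet(6, 4, 5, 11/2, 11/4)
obs 3: x=4 → posterior Dirichlet(6, 4, 5, 11/2, 15/4)
obs 4: x=2 → posterior Dirichlet(6, 4, 6, 11/2, 15/4)
obs 5: x=1 → posterior Dirichlet(6, 5, 6, 11/2, 15/4)
obs 6: x=0 → posterior Dirichlet(7, 5, 6, 11/2, 15/4)
obs 7: x=4 → posterior Dirichlet(7, 5, 6, 11/2, 19/4)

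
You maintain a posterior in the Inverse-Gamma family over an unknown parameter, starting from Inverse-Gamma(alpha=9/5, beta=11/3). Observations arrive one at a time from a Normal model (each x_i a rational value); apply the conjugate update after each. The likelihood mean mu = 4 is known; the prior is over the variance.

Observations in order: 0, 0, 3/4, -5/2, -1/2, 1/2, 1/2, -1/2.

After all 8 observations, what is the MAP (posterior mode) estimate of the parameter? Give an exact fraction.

37715/3264

obs 1: x=0 → posterior Inverse-Gamma(23/10, 35/3)
obs 2: x=0 → posterior Inverse-Gamma(14/5, 59/3)
obs 3: x=3/4 → posterior Inverse-Gamma(33/10, 2395/96)
obs 4: x=-5/2 → posterior Inverse-Gamma(19/5, 4423/96)
obs 5: x=-1/2 → posterior Inverse-Gamma(43/10, 5395/96)
obs 6: x=1/2 → posterior Inverse-Gamma(24/5, 5983/96)
obs 7: x=1/2 → posterior Inverse-Gamma(53/10, 6571/96)
obs 8: x=-1/2 → posterior Inverse-Gamma(29/5, 7543/96)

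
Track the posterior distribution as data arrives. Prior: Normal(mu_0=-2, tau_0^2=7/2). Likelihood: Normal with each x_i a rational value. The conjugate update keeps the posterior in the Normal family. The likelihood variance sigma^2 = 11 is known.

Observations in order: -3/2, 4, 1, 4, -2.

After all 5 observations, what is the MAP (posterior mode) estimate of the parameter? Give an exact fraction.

-11/114

obs 1: x=-3/2 → posterior Normal(-109/58, 77/29)
obs 2: x=4 → posterior Normal(-53/72, 77/36)
obs 3: x=1 → posterior Normal(-39/86, 77/43)
obs 4: x=4 → posterior Normal(17/100, 77/50)
obs 5: x=-2 → posterior Normal(-11/114, 77/57)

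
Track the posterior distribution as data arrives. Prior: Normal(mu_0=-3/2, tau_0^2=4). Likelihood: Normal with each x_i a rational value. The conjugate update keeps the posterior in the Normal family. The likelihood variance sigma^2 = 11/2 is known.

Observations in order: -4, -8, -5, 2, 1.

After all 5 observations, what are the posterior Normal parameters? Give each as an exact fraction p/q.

mu_0=-257/102, tau_0^2=44/51

obs 1: x=-4 → posterior Normal(-97/38, 44/19)
obs 2: x=-8 → posterior Normal(-25/6, 44/27)
obs 3: x=-5 → posterior Normal(-61/14, 44/35)
obs 4: x=2 → posterior Normal(-273/86, 44/43)
obs 5: x=1 → posterior Normal(-257/102, 44/51)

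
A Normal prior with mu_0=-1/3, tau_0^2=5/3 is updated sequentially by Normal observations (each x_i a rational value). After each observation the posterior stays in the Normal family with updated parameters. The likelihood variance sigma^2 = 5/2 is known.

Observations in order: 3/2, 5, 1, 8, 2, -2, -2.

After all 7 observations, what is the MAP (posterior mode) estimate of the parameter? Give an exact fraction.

26/17

obs 1: x=3/2 → posterior Normal(2/5, 1)
obs 2: x=5 → posterior Normal(12/7, 5/7)
obs 3: x=1 → posterior Normal(14/9, 5/9)
obs 4: x=8 → posterior Normal(30/11, 5/11)
obs 5: x=2 → posterior Normal(34/13, 5/13)
obs 6: x=-2 → posterior Normal(2, 1/3)
obs 7: x=-2 → posterior Normal(26/17, 5/17)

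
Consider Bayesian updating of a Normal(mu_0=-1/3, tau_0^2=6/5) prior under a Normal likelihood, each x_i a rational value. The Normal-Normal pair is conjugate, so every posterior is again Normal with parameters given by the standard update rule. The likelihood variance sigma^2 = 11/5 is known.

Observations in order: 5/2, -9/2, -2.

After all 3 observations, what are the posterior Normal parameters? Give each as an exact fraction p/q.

mu_0=-83/87, tau_0^2=66/145

obs 1: x=5/2 → posterior Normal(2/3, 66/85)
obs 2: x=-9/2 → posterior Normal(-47/69, 66/115)
obs 3: x=-2 → posterior Normal(-83/87, 66/145)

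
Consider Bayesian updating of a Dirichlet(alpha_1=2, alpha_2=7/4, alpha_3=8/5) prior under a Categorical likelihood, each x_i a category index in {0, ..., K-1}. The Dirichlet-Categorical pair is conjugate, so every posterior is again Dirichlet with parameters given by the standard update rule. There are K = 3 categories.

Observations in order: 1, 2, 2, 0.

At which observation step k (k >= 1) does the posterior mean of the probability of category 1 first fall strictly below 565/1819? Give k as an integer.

k = 4

obs 1: x=1 → posterior Dirichlet(2, 11/4, 8/5)
obs 2: x=2 → posterior Dirichlet(2, 11/4, 13/5)
obs 3: x=2 → posterior Dirichlet(2, 11/4, 18/5)
obs 4: x=0 → posterior Dirichlet(3, 11/4, 18/5)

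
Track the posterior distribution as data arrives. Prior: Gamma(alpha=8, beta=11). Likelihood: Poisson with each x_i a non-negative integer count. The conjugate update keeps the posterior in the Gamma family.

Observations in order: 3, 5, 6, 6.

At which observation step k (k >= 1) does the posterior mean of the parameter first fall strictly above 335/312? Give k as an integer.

obs 1: x=3 → posterior Gamma(11, 12)
obs 2: x=5 → posterior Gamma(16, 13)
obs 3: x=6 → posterior Gamma(22, 14)
obs 4: x=6 → posterior Gamma(28, 15)

k = 2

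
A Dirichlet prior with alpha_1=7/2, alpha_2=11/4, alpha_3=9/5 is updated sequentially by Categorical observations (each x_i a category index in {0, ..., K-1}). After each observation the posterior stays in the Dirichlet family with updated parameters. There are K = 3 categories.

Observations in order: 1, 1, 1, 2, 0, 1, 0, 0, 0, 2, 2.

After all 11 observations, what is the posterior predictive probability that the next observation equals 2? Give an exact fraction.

32/127

obs 1: x=1 → posterior Dirichlet(7/2, 15/4, 9/5)
obs 2: x=1 → posterior Dirichlet(7/2, 19/4, 9/5)
obs 3: x=1 → posterior Dirichlet(7/2, 23/4, 9/5)
obs 4: x=2 → posterior Dirichlet(7/2, 23/4, 14/5)
obs 5: x=0 → posterior Dirichlet(9/2, 23/4, 14/5)
obs 6: x=1 → posterior Dirichlet(9/2, 27/4, 14/5)
obs 7: x=0 → posterior Dirichlet(11/2, 27/4, 14/5)
obs 8: x=0 → posterior Dirichlet(13/2, 27/4, 14/5)
obs 9: x=0 → posterior Dirichlet(15/2, 27/4, 14/5)
obs 10: x=2 → posterior Dirichlet(15/2, 27/4, 19/5)
obs 11: x=2 → posterior Dirichlet(15/2, 27/4, 24/5)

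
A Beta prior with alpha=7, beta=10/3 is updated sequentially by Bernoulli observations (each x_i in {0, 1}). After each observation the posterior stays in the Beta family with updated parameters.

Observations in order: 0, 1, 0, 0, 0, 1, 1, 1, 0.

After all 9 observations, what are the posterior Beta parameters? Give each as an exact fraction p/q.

obs 1: x=0 → posterior Beta(7, 13/3)
obs 2: x=1 → posterior Beta(8, 13/3)
obs 3: x=0 → posterior Beta(8, 16/3)
obs 4: x=0 → posterior Beta(8, 19/3)
obs 5: x=0 → posterior Beta(8, 22/3)
obs 6: x=1 → posterior Beta(9, 22/3)
obs 7: x=1 → posterior Beta(10, 22/3)
obs 8: x=1 → posterior Beta(11, 22/3)
obs 9: x=0 → posterior Beta(11, 25/3)

alpha=11, beta=25/3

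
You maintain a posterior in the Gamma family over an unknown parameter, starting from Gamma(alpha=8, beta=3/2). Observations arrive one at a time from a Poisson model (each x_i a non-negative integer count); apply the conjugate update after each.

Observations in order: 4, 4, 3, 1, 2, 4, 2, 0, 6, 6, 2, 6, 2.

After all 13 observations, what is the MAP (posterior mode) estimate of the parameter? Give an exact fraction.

obs 1: x=4 → posterior Gamma(12, 5/2)
obs 2: x=4 → posterior Gamma(16, 7/2)
obs 3: x=3 → posterior Gamma(19, 9/2)
obs 4: x=1 → posterior Gamma(20, 11/2)
obs 5: x=2 → posterior Gamma(22, 13/2)
obs 6: x=4 → posterior Gamma(26, 15/2)
obs 7: x=2 → posterior Gamma(28, 17/2)
obs 8: x=0 → posterior Gamma(28, 19/2)
obs 9: x=6 → posterior Gamma(34, 21/2)
obs 10: x=6 → posterior Gamma(40, 23/2)
obs 11: x=2 → posterior Gamma(42, 25/2)
obs 12: x=6 → posterior Gamma(48, 27/2)
obs 13: x=2 → posterior Gamma(50, 29/2)

98/29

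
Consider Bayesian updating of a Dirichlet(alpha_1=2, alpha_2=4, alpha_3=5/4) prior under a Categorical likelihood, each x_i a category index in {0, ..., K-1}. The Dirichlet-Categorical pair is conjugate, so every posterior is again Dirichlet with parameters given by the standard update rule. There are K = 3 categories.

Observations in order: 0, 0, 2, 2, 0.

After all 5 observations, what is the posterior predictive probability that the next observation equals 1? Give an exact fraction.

obs 1: x=0 → posterior Dirichlet(3, 4, 5/4)
obs 2: x=0 → posterior Dirichlet(4, 4, 5/4)
obs 3: x=2 → posterior Dirichlet(4, 4, 9/4)
obs 4: x=2 → posterior Dirichlet(4, 4, 13/4)
obs 5: x=0 → posterior Dirichlet(5, 4, 13/4)

16/49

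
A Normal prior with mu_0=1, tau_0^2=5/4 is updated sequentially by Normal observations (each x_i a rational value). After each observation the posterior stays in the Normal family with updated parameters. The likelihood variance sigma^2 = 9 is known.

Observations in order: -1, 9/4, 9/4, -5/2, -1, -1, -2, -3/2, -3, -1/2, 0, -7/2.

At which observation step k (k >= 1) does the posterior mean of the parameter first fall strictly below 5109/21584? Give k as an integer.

k = 8

obs 1: x=-1 → posterior Normal(31/41, 45/41)
obs 2: x=9/4 → posterior Normal(169/184, 45/46)
obs 3: x=9/4 → posterior Normal(107/102, 15/17)
obs 4: x=-5/2 → posterior Normal(41/56, 45/56)
obs 5: x=-1 → posterior Normal(36/61, 45/61)
obs 6: x=-1 → posterior Normal(31/66, 15/22)
obs 7: x=-2 → posterior Normal(21/71, 45/71)
obs 8: x=-3/2 → posterior Normal(27/152, 45/76)
obs 9: x=-3 → posterior Normal(-1/54, 5/9)
obs 10: x=-1/2 → posterior Normal(-2/43, 45/86)
obs 11: x=0 → posterior Normal(-4/91, 45/91)
obs 12: x=-7/2 → posterior Normal(-43/192, 15/32)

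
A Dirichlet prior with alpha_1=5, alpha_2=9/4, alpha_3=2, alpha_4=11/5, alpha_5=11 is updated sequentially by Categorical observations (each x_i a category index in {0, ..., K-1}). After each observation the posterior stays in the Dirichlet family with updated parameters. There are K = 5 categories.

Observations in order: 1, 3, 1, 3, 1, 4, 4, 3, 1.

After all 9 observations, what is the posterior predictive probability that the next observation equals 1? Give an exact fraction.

obs 1: x=1 → posterior Dirichlet(5, 13/4, 2, 11/5, 11)
obs 2: x=3 → posterior Dirichlet(5, 13/4, 2, 16/5, 11)
obs 3: x=1 → posterior Dirichlet(5, 17/4, 2, 16/5, 11)
obs 4: x=3 → posterior Dirichlet(5, 17/4, 2, 21/5, 11)
obs 5: x=1 → posterior Dirichlet(5, 21/4, 2, 21/5, 11)
obs 6: x=4 → posterior Dirichlet(5, 21/4, 2, 21/5, 12)
obs 7: x=4 → posterior Dirichlet(5, 21/4, 2, 21/5, 13)
obs 8: x=3 → posterior Dirichlet(5, 21/4, 2, 26/5, 13)
obs 9: x=1 → posterior Dirichlet(5, 25/4, 2, 26/5, 13)

125/629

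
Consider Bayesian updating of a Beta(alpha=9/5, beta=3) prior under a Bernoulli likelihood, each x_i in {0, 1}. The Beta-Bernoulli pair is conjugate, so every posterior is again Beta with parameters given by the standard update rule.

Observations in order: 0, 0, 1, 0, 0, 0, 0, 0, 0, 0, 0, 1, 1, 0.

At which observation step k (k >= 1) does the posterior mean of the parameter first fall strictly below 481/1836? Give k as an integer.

k = 6

obs 1: x=0 → posterior Beta(9/5, 4)
obs 2: x=0 → posterior Beta(9/5, 5)
obs 3: x=1 → posterior Beta(14/5, 5)
obs 4: x=0 → posterior Beta(14/5, 6)
obs 5: x=0 → posterior Beta(14/5, 7)
obs 6: x=0 → posterior Beta(14/5, 8)
obs 7: x=0 → posterior Beta(14/5, 9)
obs 8: x=0 → posterior Beta(14/5, 10)
obs 9: x=0 → posterior Beta(14/5, 11)
obs 10: x=0 → posterior Beta(14/5, 12)
obs 11: x=0 → posterior Beta(14/5, 13)
obs 12: x=1 → posterior Beta(19/5, 13)
obs 13: x=1 → posterior Beta(24/5, 13)
obs 14: x=0 → posterior Beta(24/5, 14)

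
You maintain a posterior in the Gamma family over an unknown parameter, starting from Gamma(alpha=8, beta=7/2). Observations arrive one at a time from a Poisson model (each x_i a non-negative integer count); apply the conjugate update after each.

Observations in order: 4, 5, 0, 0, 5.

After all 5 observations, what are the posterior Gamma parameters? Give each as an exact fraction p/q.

alpha=22, beta=17/2

obs 1: x=4 → posterior Gamma(12, 9/2)
obs 2: x=5 → posterior Gamma(17, 11/2)
obs 3: x=0 → posterior Gamma(17, 13/2)
obs 4: x=0 → posterior Gamma(17, 15/2)
obs 5: x=5 → posterior Gamma(22, 17/2)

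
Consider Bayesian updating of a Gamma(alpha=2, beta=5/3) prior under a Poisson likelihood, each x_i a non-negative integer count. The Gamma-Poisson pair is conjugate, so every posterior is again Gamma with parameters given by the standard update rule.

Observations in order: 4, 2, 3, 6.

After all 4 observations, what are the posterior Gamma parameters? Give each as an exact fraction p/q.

obs 1: x=4 → posterior Gamma(6, 8/3)
obs 2: x=2 → posterior Gamma(8, 11/3)
obs 3: x=3 → posterior Gamma(11, 14/3)
obs 4: x=6 → posterior Gamma(17, 17/3)

alpha=17, beta=17/3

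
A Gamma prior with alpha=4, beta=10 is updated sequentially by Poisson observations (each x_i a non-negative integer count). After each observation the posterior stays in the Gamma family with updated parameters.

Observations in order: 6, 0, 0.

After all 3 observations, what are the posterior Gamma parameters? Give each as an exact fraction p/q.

obs 1: x=6 → posterior Gamma(10, 11)
obs 2: x=0 → posterior Gamma(10, 12)
obs 3: x=0 → posterior Gamma(10, 13)

alpha=10, beta=13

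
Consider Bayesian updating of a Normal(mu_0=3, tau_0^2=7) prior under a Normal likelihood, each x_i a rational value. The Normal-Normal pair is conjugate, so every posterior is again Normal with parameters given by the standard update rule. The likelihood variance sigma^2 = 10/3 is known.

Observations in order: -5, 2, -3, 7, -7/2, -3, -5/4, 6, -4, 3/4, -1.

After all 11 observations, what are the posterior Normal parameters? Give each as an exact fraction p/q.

mu_0=-75/241, tau_0^2=70/241

obs 1: x=-5 → posterior Normal(-75/31, 70/31)
obs 2: x=2 → posterior Normal(-33/52, 35/26)
obs 3: x=-3 → posterior Normal(-96/73, 70/73)
obs 4: x=7 → posterior Normal(51/94, 35/47)
obs 5: x=-7/2 → posterior Normal(-9/46, 14/23)
obs 6: x=-3 → posterior Normal(-171/272, 35/68)
obs 7: x=-5/4 → posterior Normal(-447/628, 70/157)
obs 8: x=6 → posterior Normal(57/712, 35/89)
obs 9: x=-4 → posterior Normal(-279/796, 70/199)
obs 10: x=3/4 → posterior Normal(-27/110, 7/22)
obs 11: x=-1 → posterior Normal(-75/241, 70/241)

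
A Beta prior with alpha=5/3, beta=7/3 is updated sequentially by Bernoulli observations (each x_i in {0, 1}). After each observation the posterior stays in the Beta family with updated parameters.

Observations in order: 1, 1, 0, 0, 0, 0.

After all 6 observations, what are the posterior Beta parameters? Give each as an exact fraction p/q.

obs 1: x=1 → posterior Beta(8/3, 7/3)
obs 2: x=1 → posterior Beta(11/3, 7/3)
obs 3: x=0 → posterior Beta(11/3, 10/3)
obs 4: x=0 → posterior Beta(11/3, 13/3)
obs 5: x=0 → posterior Beta(11/3, 16/3)
obs 6: x=0 → posterior Beta(11/3, 19/3)

alpha=11/3, beta=19/3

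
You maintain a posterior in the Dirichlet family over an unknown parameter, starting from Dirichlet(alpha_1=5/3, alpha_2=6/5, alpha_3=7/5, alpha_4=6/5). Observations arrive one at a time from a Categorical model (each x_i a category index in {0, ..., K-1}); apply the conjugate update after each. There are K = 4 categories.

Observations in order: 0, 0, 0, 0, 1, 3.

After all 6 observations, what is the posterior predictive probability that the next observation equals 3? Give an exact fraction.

obs 1: x=0 → posterior Dirichlet(8/3, 6/5, 7/5, 6/5)
obs 2: x=0 → posterior Dirichlet(11/3, 6/5, 7/5, 6/5)
obs 3: x=0 → posterior Dirichlet(14/3, 6/5, 7/5, 6/5)
obs 4: x=0 → posterior Dirichlet(17/3, 6/5, 7/5, 6/5)
obs 5: x=1 → posterior Dirichlet(17/3, 11/5, 7/5, 6/5)
obs 6: x=3 → posterior Dirichlet(17/3, 11/5, 7/5, 11/5)

33/172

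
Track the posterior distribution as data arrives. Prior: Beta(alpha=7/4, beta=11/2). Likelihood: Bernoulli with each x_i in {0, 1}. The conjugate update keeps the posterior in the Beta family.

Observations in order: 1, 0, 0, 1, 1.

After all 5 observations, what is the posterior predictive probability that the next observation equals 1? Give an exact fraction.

obs 1: x=1 → posterior Beta(11/4, 11/2)
obs 2: x=0 → posterior Beta(11/4, 13/2)
obs 3: x=0 → posterior Beta(11/4, 15/2)
obs 4: x=1 → posterior Beta(15/4, 15/2)
obs 5: x=1 → posterior Beta(19/4, 15/2)

19/49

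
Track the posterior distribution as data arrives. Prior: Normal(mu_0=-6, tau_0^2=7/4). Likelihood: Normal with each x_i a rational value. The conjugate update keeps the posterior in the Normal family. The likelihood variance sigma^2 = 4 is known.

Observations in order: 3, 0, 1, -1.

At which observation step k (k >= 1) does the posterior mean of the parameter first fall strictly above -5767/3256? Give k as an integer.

obs 1: x=3 → posterior Normal(-75/23, 28/23)
obs 2: x=0 → posterior Normal(-5/2, 14/15)
obs 3: x=1 → posterior Normal(-68/37, 28/37)
obs 4: x=-1 → posterior Normal(-75/44, 7/11)

k = 4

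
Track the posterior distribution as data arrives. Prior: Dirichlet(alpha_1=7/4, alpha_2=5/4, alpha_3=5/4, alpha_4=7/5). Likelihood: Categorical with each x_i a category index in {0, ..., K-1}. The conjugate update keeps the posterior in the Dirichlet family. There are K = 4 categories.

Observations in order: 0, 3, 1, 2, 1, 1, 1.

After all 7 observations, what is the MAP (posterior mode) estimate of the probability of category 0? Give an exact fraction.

obs 1: x=0 → posterior Dirichlet(11/4, 5/4, 5/4, 7/5)
obs 2: x=3 → posterior Dirichlet(11/4, 5/4, 5/4, 12/5)
obs 3: x=1 → posterior Dirichlet(11/4, 9/4, 5/4, 12/5)
obs 4: x=2 → posterior Dirichlet(11/4, 9/4, 9/4, 12/5)
obs 5: x=1 → posterior Dirichlet(11/4, 13/4, 9/4, 12/5)
obs 6: x=1 → posterior Dirichlet(11/4, 17/4, 9/4, 12/5)
obs 7: x=1 → posterior Dirichlet(11/4, 21/4, 9/4, 12/5)

35/173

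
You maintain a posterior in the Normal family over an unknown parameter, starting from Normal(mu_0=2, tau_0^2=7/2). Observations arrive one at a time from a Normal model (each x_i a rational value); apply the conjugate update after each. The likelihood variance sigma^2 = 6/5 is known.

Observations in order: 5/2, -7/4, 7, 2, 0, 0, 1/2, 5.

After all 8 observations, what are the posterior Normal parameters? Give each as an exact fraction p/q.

obs 1: x=5/2 → posterior Normal(223/94, 42/47)
obs 2: x=-7/4 → posterior Normal(201/328, 21/41)
obs 3: x=7 → posterior Normal(1181/468, 14/39)
obs 4: x=2 → posterior Normal(1461/608, 21/76)
obs 5: x=0 → posterior Normal(1461/748, 42/187)
obs 6: x=0 → posterior Normal(487/296, 7/37)
obs 7: x=1/2 → posterior Normal(1531/1028, 42/257)
obs 8: x=5 → posterior Normal(2231/1168, 21/146)

mu_0=2231/1168, tau_0^2=21/146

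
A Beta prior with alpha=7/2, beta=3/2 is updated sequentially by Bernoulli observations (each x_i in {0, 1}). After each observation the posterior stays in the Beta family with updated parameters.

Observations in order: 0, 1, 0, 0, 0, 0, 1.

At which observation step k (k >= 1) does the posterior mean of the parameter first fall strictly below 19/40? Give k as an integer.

obs 1: x=0 → posterior Beta(7/2, 5/2)
obs 2: x=1 → posterior Beta(9/2, 5/2)
obs 3: x=0 → posterior Beta(9/2, 7/2)
obs 4: x=0 → posterior Beta(9/2, 9/2)
obs 5: x=0 → posterior Beta(9/2, 11/2)
obs 6: x=0 → posterior Beta(9/2, 13/2)
obs 7: x=1 → posterior Beta(11/2, 13/2)

k = 5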